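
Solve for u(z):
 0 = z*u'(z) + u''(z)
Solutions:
 u(z) = C1 + C2*erf(sqrt(2)*z/2)


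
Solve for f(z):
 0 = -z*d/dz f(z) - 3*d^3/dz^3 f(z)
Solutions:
 f(z) = C1 + Integral(C2*airyai(-3^(2/3)*z/3) + C3*airybi(-3^(2/3)*z/3), z)


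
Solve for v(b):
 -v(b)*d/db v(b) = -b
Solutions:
 v(b) = -sqrt(C1 + b^2)
 v(b) = sqrt(C1 + b^2)


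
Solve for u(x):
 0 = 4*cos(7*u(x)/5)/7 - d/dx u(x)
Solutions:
 -4*x/7 - 5*log(sin(7*u(x)/5) - 1)/14 + 5*log(sin(7*u(x)/5) + 1)/14 = C1


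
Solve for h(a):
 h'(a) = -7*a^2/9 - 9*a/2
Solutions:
 h(a) = C1 - 7*a^3/27 - 9*a^2/4


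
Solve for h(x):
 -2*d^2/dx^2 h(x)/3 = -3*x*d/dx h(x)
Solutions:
 h(x) = C1 + C2*erfi(3*x/2)


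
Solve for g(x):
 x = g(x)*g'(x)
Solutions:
 g(x) = -sqrt(C1 + x^2)
 g(x) = sqrt(C1 + x^2)


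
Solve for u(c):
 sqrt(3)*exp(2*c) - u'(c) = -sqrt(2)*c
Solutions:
 u(c) = C1 + sqrt(2)*c^2/2 + sqrt(3)*exp(2*c)/2


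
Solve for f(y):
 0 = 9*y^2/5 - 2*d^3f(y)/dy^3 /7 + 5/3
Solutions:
 f(y) = C1 + C2*y + C3*y^2 + 21*y^5/200 + 35*y^3/36


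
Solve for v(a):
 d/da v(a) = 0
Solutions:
 v(a) = C1


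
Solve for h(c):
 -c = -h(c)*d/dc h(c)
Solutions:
 h(c) = -sqrt(C1 + c^2)
 h(c) = sqrt(C1 + c^2)


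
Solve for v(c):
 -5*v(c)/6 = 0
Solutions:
 v(c) = 0


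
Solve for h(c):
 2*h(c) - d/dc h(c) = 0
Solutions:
 h(c) = C1*exp(2*c)


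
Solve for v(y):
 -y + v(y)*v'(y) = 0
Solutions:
 v(y) = -sqrt(C1 + y^2)
 v(y) = sqrt(C1 + y^2)


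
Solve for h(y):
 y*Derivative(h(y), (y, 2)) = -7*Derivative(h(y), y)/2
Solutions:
 h(y) = C1 + C2/y^(5/2)


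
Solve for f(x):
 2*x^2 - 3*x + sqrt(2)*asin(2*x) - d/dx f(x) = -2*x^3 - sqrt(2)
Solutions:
 f(x) = C1 + x^4/2 + 2*x^3/3 - 3*x^2/2 + sqrt(2)*x + sqrt(2)*(x*asin(2*x) + sqrt(1 - 4*x^2)/2)


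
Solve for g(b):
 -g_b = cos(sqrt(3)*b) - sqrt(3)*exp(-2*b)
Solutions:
 g(b) = C1 - sqrt(3)*sin(sqrt(3)*b)/3 - sqrt(3)*exp(-2*b)/2


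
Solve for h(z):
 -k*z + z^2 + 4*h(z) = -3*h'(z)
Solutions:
 h(z) = C1*exp(-4*z/3) + k*z/4 - 3*k/16 - z^2/4 + 3*z/8 - 9/32


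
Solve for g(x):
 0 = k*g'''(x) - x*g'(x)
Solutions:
 g(x) = C1 + Integral(C2*airyai(x*(1/k)^(1/3)) + C3*airybi(x*(1/k)^(1/3)), x)


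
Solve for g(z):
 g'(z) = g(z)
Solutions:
 g(z) = C1*exp(z)


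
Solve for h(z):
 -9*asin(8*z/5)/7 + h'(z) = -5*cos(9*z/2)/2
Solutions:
 h(z) = C1 + 9*z*asin(8*z/5)/7 + 9*sqrt(25 - 64*z^2)/56 - 5*sin(9*z/2)/9


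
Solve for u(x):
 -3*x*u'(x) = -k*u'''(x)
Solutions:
 u(x) = C1 + Integral(C2*airyai(3^(1/3)*x*(1/k)^(1/3)) + C3*airybi(3^(1/3)*x*(1/k)^(1/3)), x)


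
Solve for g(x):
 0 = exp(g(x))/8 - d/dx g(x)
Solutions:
 g(x) = log(-1/(C1 + x)) + 3*log(2)


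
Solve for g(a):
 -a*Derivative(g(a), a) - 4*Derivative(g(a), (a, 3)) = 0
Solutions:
 g(a) = C1 + Integral(C2*airyai(-2^(1/3)*a/2) + C3*airybi(-2^(1/3)*a/2), a)


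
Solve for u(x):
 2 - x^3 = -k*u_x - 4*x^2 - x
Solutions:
 u(x) = C1 + x^4/(4*k) - 4*x^3/(3*k) - x^2/(2*k) - 2*x/k


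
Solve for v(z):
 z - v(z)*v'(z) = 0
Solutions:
 v(z) = -sqrt(C1 + z^2)
 v(z) = sqrt(C1 + z^2)


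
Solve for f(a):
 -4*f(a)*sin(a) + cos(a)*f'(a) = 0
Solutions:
 f(a) = C1/cos(a)^4


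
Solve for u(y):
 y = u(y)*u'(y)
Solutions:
 u(y) = -sqrt(C1 + y^2)
 u(y) = sqrt(C1 + y^2)


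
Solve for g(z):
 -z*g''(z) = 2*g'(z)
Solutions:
 g(z) = C1 + C2/z


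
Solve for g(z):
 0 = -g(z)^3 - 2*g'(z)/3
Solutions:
 g(z) = -sqrt(-1/(C1 - 3*z))
 g(z) = sqrt(-1/(C1 - 3*z))


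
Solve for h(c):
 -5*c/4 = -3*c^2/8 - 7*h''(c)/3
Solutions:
 h(c) = C1 + C2*c - 3*c^4/224 + 5*c^3/56


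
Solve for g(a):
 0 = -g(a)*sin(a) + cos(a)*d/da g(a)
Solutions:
 g(a) = C1/cos(a)


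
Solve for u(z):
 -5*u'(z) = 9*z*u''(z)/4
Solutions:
 u(z) = C1 + C2/z^(11/9)


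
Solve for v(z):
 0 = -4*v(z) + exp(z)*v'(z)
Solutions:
 v(z) = C1*exp(-4*exp(-z))


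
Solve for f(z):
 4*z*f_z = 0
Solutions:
 f(z) = C1


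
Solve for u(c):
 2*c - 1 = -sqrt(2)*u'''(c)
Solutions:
 u(c) = C1 + C2*c + C3*c^2 - sqrt(2)*c^4/24 + sqrt(2)*c^3/12


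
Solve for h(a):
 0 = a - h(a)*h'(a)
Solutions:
 h(a) = -sqrt(C1 + a^2)
 h(a) = sqrt(C1 + a^2)


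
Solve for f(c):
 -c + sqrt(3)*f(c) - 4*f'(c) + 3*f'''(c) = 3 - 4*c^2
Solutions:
 f(c) = C1*exp(sqrt(3)*c/3) + C2*exp(c*(-sqrt(3) + sqrt(39))/6) + C3*exp(-c*(sqrt(3) + sqrt(39))/6) - 4*sqrt(3)*c^2/3 - 32*c/3 + sqrt(3)*c/3 - 119*sqrt(3)/9 + 4/3


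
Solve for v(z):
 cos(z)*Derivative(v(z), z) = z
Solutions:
 v(z) = C1 + Integral(z/cos(z), z)


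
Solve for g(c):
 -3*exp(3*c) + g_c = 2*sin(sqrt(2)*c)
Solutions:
 g(c) = C1 + exp(3*c) - sqrt(2)*cos(sqrt(2)*c)


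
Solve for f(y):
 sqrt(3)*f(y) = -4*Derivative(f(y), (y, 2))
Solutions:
 f(y) = C1*sin(3^(1/4)*y/2) + C2*cos(3^(1/4)*y/2)


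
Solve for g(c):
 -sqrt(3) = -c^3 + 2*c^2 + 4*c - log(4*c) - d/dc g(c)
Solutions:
 g(c) = C1 - c^4/4 + 2*c^3/3 + 2*c^2 - c*log(c) - c*log(4) + c + sqrt(3)*c


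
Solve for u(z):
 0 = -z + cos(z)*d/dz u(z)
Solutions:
 u(z) = C1 + Integral(z/cos(z), z)


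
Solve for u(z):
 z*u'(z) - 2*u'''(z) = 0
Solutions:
 u(z) = C1 + Integral(C2*airyai(2^(2/3)*z/2) + C3*airybi(2^(2/3)*z/2), z)


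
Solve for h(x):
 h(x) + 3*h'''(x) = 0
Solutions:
 h(x) = C3*exp(-3^(2/3)*x/3) + (C1*sin(3^(1/6)*x/2) + C2*cos(3^(1/6)*x/2))*exp(3^(2/3)*x/6)


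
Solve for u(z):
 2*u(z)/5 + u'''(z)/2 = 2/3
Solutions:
 u(z) = C3*exp(-10^(2/3)*z/5) + (C1*sin(10^(2/3)*sqrt(3)*z/10) + C2*cos(10^(2/3)*sqrt(3)*z/10))*exp(10^(2/3)*z/10) + 5/3


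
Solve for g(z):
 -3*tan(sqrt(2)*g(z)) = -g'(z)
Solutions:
 g(z) = sqrt(2)*(pi - asin(C1*exp(3*sqrt(2)*z)))/2
 g(z) = sqrt(2)*asin(C1*exp(3*sqrt(2)*z))/2


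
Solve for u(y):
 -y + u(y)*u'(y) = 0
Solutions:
 u(y) = -sqrt(C1 + y^2)
 u(y) = sqrt(C1 + y^2)


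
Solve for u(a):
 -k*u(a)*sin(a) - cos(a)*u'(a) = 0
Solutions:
 u(a) = C1*exp(k*log(cos(a)))


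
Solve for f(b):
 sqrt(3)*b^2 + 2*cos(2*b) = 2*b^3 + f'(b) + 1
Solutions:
 f(b) = C1 - b^4/2 + sqrt(3)*b^3/3 - b + sin(2*b)


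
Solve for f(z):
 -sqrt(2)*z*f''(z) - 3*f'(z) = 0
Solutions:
 f(z) = C1 + C2*z^(1 - 3*sqrt(2)/2)


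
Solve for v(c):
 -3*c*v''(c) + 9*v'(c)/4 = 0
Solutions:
 v(c) = C1 + C2*c^(7/4)


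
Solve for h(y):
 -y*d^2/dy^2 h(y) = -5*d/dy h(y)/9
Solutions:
 h(y) = C1 + C2*y^(14/9)


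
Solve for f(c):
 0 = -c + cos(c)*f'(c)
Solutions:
 f(c) = C1 + Integral(c/cos(c), c)


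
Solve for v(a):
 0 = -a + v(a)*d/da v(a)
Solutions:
 v(a) = -sqrt(C1 + a^2)
 v(a) = sqrt(C1 + a^2)


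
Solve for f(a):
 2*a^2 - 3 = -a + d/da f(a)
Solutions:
 f(a) = C1 + 2*a^3/3 + a^2/2 - 3*a


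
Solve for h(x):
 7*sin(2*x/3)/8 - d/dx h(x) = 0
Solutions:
 h(x) = C1 - 21*cos(2*x/3)/16


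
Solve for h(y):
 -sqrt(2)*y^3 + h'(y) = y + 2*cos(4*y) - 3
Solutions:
 h(y) = C1 + sqrt(2)*y^4/4 + y^2/2 - 3*y + sin(4*y)/2


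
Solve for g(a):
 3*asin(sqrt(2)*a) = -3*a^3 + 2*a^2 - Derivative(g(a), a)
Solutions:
 g(a) = C1 - 3*a^4/4 + 2*a^3/3 - 3*a*asin(sqrt(2)*a) - 3*sqrt(2)*sqrt(1 - 2*a^2)/2


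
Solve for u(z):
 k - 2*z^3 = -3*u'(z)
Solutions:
 u(z) = C1 - k*z/3 + z^4/6


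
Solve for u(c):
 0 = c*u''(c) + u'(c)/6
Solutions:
 u(c) = C1 + C2*c^(5/6)


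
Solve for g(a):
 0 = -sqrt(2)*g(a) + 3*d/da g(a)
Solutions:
 g(a) = C1*exp(sqrt(2)*a/3)


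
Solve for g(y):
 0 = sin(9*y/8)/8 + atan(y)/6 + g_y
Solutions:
 g(y) = C1 - y*atan(y)/6 + log(y^2 + 1)/12 + cos(9*y/8)/9


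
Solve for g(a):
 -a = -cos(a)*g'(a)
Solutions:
 g(a) = C1 + Integral(a/cos(a), a)


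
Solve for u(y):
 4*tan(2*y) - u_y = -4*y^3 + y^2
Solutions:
 u(y) = C1 + y^4 - y^3/3 - 2*log(cos(2*y))


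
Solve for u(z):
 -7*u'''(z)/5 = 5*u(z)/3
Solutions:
 u(z) = C3*exp(-105^(2/3)*z/21) + (C1*sin(3^(1/6)*35^(2/3)*z/14) + C2*cos(3^(1/6)*35^(2/3)*z/14))*exp(105^(2/3)*z/42)


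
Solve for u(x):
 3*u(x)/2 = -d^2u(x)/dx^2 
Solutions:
 u(x) = C1*sin(sqrt(6)*x/2) + C2*cos(sqrt(6)*x/2)


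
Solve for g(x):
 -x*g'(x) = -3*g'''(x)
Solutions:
 g(x) = C1 + Integral(C2*airyai(3^(2/3)*x/3) + C3*airybi(3^(2/3)*x/3), x)


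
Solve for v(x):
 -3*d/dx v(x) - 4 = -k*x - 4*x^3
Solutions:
 v(x) = C1 + k*x^2/6 + x^4/3 - 4*x/3


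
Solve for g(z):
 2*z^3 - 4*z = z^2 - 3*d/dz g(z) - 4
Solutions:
 g(z) = C1 - z^4/6 + z^3/9 + 2*z^2/3 - 4*z/3


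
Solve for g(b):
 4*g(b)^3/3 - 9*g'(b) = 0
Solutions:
 g(b) = -3*sqrt(6)*sqrt(-1/(C1 + 4*b))/2
 g(b) = 3*sqrt(6)*sqrt(-1/(C1 + 4*b))/2


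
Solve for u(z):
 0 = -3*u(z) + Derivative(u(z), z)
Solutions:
 u(z) = C1*exp(3*z)


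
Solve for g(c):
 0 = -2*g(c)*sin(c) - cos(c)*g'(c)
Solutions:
 g(c) = C1*cos(c)^2


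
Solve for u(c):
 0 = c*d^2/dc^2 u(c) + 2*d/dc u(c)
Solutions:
 u(c) = C1 + C2/c


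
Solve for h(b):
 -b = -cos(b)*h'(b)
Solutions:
 h(b) = C1 + Integral(b/cos(b), b)


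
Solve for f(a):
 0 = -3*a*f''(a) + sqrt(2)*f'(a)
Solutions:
 f(a) = C1 + C2*a^(sqrt(2)/3 + 1)


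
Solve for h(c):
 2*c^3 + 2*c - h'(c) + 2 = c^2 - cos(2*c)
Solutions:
 h(c) = C1 + c^4/2 - c^3/3 + c^2 + 2*c + sin(2*c)/2


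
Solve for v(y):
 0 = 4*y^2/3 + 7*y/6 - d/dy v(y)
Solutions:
 v(y) = C1 + 4*y^3/9 + 7*y^2/12


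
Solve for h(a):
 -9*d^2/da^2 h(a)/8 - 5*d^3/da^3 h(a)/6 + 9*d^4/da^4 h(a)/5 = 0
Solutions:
 h(a) = C1 + C2*a + C3*exp(a*(25 - sqrt(7915))/108) + C4*exp(a*(25 + sqrt(7915))/108)


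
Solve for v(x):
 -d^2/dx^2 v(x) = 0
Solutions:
 v(x) = C1 + C2*x


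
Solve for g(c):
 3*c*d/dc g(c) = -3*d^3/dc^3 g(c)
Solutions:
 g(c) = C1 + Integral(C2*airyai(-c) + C3*airybi(-c), c)


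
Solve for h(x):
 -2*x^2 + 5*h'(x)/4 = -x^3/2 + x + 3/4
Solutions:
 h(x) = C1 - x^4/10 + 8*x^3/15 + 2*x^2/5 + 3*x/5


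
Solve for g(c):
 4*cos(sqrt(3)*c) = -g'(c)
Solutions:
 g(c) = C1 - 4*sqrt(3)*sin(sqrt(3)*c)/3


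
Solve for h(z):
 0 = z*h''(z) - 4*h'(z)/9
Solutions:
 h(z) = C1 + C2*z^(13/9)


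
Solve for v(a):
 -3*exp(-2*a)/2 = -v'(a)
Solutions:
 v(a) = C1 - 3*exp(-2*a)/4


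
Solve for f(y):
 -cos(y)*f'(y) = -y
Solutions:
 f(y) = C1 + Integral(y/cos(y), y)


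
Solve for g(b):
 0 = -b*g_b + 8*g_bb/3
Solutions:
 g(b) = C1 + C2*erfi(sqrt(3)*b/4)


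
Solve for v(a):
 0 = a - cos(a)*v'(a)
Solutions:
 v(a) = C1 + Integral(a/cos(a), a)


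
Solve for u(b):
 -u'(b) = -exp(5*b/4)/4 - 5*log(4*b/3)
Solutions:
 u(b) = C1 + 5*b*log(b) + 5*b*(-log(3) - 1 + 2*log(2)) + exp(5*b/4)/5


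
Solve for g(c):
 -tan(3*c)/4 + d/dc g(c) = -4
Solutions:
 g(c) = C1 - 4*c - log(cos(3*c))/12


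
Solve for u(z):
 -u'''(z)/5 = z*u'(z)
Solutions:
 u(z) = C1 + Integral(C2*airyai(-5^(1/3)*z) + C3*airybi(-5^(1/3)*z), z)


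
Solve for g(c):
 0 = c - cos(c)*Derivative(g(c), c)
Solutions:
 g(c) = C1 + Integral(c/cos(c), c)


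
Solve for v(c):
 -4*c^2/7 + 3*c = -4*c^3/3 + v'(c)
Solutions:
 v(c) = C1 + c^4/3 - 4*c^3/21 + 3*c^2/2


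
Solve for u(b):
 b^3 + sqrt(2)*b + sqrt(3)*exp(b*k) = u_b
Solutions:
 u(b) = C1 + b^4/4 + sqrt(2)*b^2/2 + sqrt(3)*exp(b*k)/k


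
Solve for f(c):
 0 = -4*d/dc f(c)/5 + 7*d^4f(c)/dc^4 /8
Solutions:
 f(c) = C1 + C4*exp(2*70^(2/3)*c/35) + (C2*sin(sqrt(3)*70^(2/3)*c/35) + C3*cos(sqrt(3)*70^(2/3)*c/35))*exp(-70^(2/3)*c/35)


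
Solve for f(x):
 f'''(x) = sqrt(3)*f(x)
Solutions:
 f(x) = C3*exp(3^(1/6)*x) + (C1*sin(3^(2/3)*x/2) + C2*cos(3^(2/3)*x/2))*exp(-3^(1/6)*x/2)


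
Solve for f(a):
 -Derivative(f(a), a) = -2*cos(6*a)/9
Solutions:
 f(a) = C1 + sin(6*a)/27


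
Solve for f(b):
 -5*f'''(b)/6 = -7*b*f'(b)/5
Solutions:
 f(b) = C1 + Integral(C2*airyai(210^(1/3)*b/5) + C3*airybi(210^(1/3)*b/5), b)


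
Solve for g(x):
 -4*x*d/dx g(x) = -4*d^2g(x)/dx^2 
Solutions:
 g(x) = C1 + C2*erfi(sqrt(2)*x/2)


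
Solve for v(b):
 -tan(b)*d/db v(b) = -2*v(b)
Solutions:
 v(b) = C1*sin(b)^2


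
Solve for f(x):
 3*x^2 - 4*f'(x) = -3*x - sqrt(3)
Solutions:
 f(x) = C1 + x^3/4 + 3*x^2/8 + sqrt(3)*x/4


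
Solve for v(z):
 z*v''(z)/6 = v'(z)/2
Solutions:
 v(z) = C1 + C2*z^4


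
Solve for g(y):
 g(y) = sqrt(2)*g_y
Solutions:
 g(y) = C1*exp(sqrt(2)*y/2)


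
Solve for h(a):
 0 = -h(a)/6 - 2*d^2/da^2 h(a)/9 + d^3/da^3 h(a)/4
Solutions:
 h(a) = C1*exp(a*(-(81*sqrt(7585) + 7073)^(1/3) - 64/(81*sqrt(7585) + 7073)^(1/3) + 16)/54)*sin(sqrt(3)*a*(-(81*sqrt(7585) + 7073)^(1/3) + 64/(81*sqrt(7585) + 7073)^(1/3))/54) + C2*exp(a*(-(81*sqrt(7585) + 7073)^(1/3) - 64/(81*sqrt(7585) + 7073)^(1/3) + 16)/54)*cos(sqrt(3)*a*(-(81*sqrt(7585) + 7073)^(1/3) + 64/(81*sqrt(7585) + 7073)^(1/3))/54) + C3*exp(a*(64/(81*sqrt(7585) + 7073)^(1/3) + 8 + (81*sqrt(7585) + 7073)^(1/3))/27)


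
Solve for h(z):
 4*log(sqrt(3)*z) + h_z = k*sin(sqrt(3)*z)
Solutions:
 h(z) = C1 - sqrt(3)*k*cos(sqrt(3)*z)/3 - 4*z*log(z) - 2*z*log(3) + 4*z


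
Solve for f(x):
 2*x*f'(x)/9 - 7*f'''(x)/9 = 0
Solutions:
 f(x) = C1 + Integral(C2*airyai(2^(1/3)*7^(2/3)*x/7) + C3*airybi(2^(1/3)*7^(2/3)*x/7), x)


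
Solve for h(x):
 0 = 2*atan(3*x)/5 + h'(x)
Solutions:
 h(x) = C1 - 2*x*atan(3*x)/5 + log(9*x^2 + 1)/15


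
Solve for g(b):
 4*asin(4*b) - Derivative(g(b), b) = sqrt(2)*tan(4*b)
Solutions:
 g(b) = C1 + 4*b*asin(4*b) + sqrt(1 - 16*b^2) + sqrt(2)*log(cos(4*b))/4


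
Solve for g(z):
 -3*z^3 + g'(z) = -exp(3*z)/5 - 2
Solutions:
 g(z) = C1 + 3*z^4/4 - 2*z - exp(3*z)/15


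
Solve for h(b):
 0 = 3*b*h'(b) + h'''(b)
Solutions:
 h(b) = C1 + Integral(C2*airyai(-3^(1/3)*b) + C3*airybi(-3^(1/3)*b), b)


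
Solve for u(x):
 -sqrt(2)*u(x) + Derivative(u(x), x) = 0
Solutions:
 u(x) = C1*exp(sqrt(2)*x)


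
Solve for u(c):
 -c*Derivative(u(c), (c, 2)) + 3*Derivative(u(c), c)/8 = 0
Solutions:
 u(c) = C1 + C2*c^(11/8)


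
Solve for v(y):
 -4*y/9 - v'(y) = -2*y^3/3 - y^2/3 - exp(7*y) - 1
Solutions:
 v(y) = C1 + y^4/6 + y^3/9 - 2*y^2/9 + y + exp(7*y)/7


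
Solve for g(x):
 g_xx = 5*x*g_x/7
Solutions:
 g(x) = C1 + C2*erfi(sqrt(70)*x/14)


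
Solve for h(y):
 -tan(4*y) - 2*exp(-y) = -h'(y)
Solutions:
 h(y) = C1 + log(tan(4*y)^2 + 1)/8 - 2*exp(-y)


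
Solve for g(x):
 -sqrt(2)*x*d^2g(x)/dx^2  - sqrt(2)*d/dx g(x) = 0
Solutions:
 g(x) = C1 + C2*log(x)


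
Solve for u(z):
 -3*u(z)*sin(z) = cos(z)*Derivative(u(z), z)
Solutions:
 u(z) = C1*cos(z)^3


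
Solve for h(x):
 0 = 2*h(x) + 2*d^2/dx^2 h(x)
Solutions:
 h(x) = C1*sin(x) + C2*cos(x)


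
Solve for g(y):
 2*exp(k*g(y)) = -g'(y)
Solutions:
 g(y) = Piecewise((log(1/(C1*k + 2*k*y))/k, Ne(k, 0)), (nan, True))
 g(y) = Piecewise((C1 - 2*y, Eq(k, 0)), (nan, True))


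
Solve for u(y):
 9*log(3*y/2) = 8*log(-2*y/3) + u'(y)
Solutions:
 u(y) = C1 + y*log(y) + y*(-17*log(2) - 1 + 17*log(3) - 8*I*pi)


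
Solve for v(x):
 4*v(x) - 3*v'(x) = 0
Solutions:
 v(x) = C1*exp(4*x/3)


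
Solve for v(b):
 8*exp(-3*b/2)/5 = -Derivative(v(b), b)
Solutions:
 v(b) = C1 + 16*exp(-3*b/2)/15


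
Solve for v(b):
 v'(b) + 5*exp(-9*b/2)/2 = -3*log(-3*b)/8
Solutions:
 v(b) = C1 - 3*b*log(-b)/8 + 3*b*(1 - log(3))/8 + 5*exp(-9*b/2)/9


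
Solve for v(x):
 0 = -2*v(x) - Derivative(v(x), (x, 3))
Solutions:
 v(x) = C3*exp(-2^(1/3)*x) + (C1*sin(2^(1/3)*sqrt(3)*x/2) + C2*cos(2^(1/3)*sqrt(3)*x/2))*exp(2^(1/3)*x/2)


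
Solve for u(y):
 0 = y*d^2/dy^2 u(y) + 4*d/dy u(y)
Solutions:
 u(y) = C1 + C2/y^3


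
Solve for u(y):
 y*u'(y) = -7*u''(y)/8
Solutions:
 u(y) = C1 + C2*erf(2*sqrt(7)*y/7)


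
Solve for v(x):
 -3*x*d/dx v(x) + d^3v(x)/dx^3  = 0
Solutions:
 v(x) = C1 + Integral(C2*airyai(3^(1/3)*x) + C3*airybi(3^(1/3)*x), x)


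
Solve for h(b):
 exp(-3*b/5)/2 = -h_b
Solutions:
 h(b) = C1 + 5*exp(-3*b/5)/6


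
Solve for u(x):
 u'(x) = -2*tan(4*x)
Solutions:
 u(x) = C1 + log(cos(4*x))/2


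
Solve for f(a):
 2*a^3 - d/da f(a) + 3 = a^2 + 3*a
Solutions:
 f(a) = C1 + a^4/2 - a^3/3 - 3*a^2/2 + 3*a


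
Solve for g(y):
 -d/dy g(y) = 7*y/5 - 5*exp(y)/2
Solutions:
 g(y) = C1 - 7*y^2/10 + 5*exp(y)/2


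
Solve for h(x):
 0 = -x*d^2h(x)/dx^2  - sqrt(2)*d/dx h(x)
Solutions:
 h(x) = C1 + C2*x^(1 - sqrt(2))


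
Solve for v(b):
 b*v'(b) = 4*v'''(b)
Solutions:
 v(b) = C1 + Integral(C2*airyai(2^(1/3)*b/2) + C3*airybi(2^(1/3)*b/2), b)


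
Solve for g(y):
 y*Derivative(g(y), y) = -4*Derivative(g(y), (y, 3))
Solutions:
 g(y) = C1 + Integral(C2*airyai(-2^(1/3)*y/2) + C3*airybi(-2^(1/3)*y/2), y)


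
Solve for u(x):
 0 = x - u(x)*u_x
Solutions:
 u(x) = -sqrt(C1 + x^2)
 u(x) = sqrt(C1 + x^2)


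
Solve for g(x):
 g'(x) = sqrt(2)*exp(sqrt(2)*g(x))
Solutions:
 g(x) = sqrt(2)*(2*log(-1/(C1 + sqrt(2)*x)) - log(2))/4


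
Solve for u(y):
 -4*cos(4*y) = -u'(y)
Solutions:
 u(y) = C1 + sin(4*y)


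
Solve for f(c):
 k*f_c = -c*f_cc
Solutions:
 f(c) = C1 + c^(1 - re(k))*(C2*sin(log(c)*Abs(im(k))) + C3*cos(log(c)*im(k)))


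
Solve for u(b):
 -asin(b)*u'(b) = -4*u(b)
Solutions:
 u(b) = C1*exp(4*Integral(1/asin(b), b))


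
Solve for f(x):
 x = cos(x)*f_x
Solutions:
 f(x) = C1 + Integral(x/cos(x), x)


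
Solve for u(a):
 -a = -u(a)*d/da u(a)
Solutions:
 u(a) = -sqrt(C1 + a^2)
 u(a) = sqrt(C1 + a^2)


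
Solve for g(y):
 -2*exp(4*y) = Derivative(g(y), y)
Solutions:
 g(y) = C1 - exp(4*y)/2


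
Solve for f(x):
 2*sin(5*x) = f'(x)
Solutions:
 f(x) = C1 - 2*cos(5*x)/5


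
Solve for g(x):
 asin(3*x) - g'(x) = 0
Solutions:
 g(x) = C1 + x*asin(3*x) + sqrt(1 - 9*x^2)/3


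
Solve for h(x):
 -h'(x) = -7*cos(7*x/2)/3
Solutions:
 h(x) = C1 + 2*sin(7*x/2)/3


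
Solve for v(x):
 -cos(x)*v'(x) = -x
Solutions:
 v(x) = C1 + Integral(x/cos(x), x)


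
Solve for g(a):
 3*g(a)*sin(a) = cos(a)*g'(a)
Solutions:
 g(a) = C1/cos(a)^3


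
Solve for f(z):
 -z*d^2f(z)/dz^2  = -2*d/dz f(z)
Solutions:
 f(z) = C1 + C2*z^3


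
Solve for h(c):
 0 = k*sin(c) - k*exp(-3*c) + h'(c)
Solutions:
 h(c) = C1 + k*cos(c) - k*exp(-3*c)/3


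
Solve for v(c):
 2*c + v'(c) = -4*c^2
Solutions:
 v(c) = C1 - 4*c^3/3 - c^2


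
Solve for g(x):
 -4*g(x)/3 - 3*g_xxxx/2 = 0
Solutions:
 g(x) = (C1*sin(2^(1/4)*sqrt(3)*x/3) + C2*cos(2^(1/4)*sqrt(3)*x/3))*exp(-2^(1/4)*sqrt(3)*x/3) + (C3*sin(2^(1/4)*sqrt(3)*x/3) + C4*cos(2^(1/4)*sqrt(3)*x/3))*exp(2^(1/4)*sqrt(3)*x/3)


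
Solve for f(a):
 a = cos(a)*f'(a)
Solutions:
 f(a) = C1 + Integral(a/cos(a), a)


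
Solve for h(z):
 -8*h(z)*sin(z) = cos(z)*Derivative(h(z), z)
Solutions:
 h(z) = C1*cos(z)^8


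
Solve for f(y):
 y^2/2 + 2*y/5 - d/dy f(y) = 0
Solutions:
 f(y) = C1 + y^3/6 + y^2/5


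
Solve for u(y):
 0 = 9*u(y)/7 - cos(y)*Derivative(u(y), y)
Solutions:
 u(y) = C1*(sin(y) + 1)^(9/14)/(sin(y) - 1)^(9/14)


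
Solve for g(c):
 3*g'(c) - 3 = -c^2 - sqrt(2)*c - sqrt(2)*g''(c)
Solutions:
 g(c) = C1 + C2*exp(-3*sqrt(2)*c/2) - c^3/9 - sqrt(2)*c^2/18 + 29*c/27


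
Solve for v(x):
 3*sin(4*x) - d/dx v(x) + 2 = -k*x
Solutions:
 v(x) = C1 + k*x^2/2 + 2*x - 3*cos(4*x)/4


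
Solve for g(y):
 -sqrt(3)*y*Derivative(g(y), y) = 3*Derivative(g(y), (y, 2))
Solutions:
 g(y) = C1 + C2*erf(sqrt(2)*3^(3/4)*y/6)


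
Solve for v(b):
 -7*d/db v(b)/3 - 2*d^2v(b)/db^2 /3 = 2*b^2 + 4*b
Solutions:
 v(b) = C1 + C2*exp(-7*b/2) - 2*b^3/7 - 30*b^2/49 + 120*b/343


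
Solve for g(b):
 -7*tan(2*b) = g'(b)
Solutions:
 g(b) = C1 + 7*log(cos(2*b))/2


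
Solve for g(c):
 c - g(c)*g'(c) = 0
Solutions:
 g(c) = -sqrt(C1 + c^2)
 g(c) = sqrt(C1 + c^2)


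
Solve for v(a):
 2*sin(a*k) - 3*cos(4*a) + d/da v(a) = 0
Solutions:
 v(a) = C1 + 3*sin(4*a)/4 + 2*cos(a*k)/k


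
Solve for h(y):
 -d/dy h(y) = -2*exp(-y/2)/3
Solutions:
 h(y) = C1 - 4*exp(-y/2)/3


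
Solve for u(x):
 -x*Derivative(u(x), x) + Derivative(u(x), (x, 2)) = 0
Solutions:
 u(x) = C1 + C2*erfi(sqrt(2)*x/2)


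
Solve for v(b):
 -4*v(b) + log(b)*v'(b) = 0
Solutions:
 v(b) = C1*exp(4*li(b))


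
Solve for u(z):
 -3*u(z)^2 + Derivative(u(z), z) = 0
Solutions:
 u(z) = -1/(C1 + 3*z)


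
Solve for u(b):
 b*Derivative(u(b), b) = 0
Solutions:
 u(b) = C1


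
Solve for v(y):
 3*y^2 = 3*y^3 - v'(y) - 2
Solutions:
 v(y) = C1 + 3*y^4/4 - y^3 - 2*y


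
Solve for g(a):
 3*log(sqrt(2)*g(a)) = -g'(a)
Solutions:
 2*Integral(1/(2*log(_y) + log(2)), (_y, g(a)))/3 = C1 - a


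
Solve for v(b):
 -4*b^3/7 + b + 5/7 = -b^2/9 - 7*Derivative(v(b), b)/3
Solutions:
 v(b) = C1 + 3*b^4/49 - b^3/63 - 3*b^2/14 - 15*b/49


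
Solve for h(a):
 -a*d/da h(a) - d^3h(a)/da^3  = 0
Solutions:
 h(a) = C1 + Integral(C2*airyai(-a) + C3*airybi(-a), a)


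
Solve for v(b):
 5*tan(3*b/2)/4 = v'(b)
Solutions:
 v(b) = C1 - 5*log(cos(3*b/2))/6


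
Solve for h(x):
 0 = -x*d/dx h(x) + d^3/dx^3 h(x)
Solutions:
 h(x) = C1 + Integral(C2*airyai(x) + C3*airybi(x), x)


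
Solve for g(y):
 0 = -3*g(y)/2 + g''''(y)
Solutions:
 g(y) = C1*exp(-2^(3/4)*3^(1/4)*y/2) + C2*exp(2^(3/4)*3^(1/4)*y/2) + C3*sin(2^(3/4)*3^(1/4)*y/2) + C4*cos(2^(3/4)*3^(1/4)*y/2)


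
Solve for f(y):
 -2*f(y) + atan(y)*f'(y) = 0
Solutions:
 f(y) = C1*exp(2*Integral(1/atan(y), y))


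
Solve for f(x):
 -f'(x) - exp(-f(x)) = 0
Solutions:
 f(x) = log(C1 - x)


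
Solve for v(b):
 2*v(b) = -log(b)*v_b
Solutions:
 v(b) = C1*exp(-2*li(b))


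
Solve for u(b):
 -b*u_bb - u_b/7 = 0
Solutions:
 u(b) = C1 + C2*b^(6/7)


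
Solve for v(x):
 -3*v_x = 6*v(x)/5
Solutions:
 v(x) = C1*exp(-2*x/5)


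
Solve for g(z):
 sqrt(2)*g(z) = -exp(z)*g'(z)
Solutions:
 g(z) = C1*exp(sqrt(2)*exp(-z))


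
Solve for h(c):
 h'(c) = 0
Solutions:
 h(c) = C1


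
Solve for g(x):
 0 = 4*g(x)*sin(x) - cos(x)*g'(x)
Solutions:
 g(x) = C1/cos(x)^4


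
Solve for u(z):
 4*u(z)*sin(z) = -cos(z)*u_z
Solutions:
 u(z) = C1*cos(z)^4


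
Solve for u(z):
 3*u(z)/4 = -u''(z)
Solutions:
 u(z) = C1*sin(sqrt(3)*z/2) + C2*cos(sqrt(3)*z/2)


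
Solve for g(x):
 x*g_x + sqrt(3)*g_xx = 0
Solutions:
 g(x) = C1 + C2*erf(sqrt(2)*3^(3/4)*x/6)


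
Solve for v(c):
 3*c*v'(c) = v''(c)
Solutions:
 v(c) = C1 + C2*erfi(sqrt(6)*c/2)


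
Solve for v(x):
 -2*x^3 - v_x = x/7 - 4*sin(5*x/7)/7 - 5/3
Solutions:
 v(x) = C1 - x^4/2 - x^2/14 + 5*x/3 - 4*cos(5*x/7)/5


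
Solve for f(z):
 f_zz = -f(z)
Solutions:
 f(z) = C1*sin(z) + C2*cos(z)


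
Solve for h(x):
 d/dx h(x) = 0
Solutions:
 h(x) = C1


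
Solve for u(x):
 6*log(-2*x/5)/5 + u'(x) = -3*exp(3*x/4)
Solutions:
 u(x) = C1 - 6*x*log(-x)/5 + 6*x*(-log(2) + 1 + log(5))/5 - 4*exp(3*x/4)


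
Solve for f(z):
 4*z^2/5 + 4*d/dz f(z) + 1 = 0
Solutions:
 f(z) = C1 - z^3/15 - z/4


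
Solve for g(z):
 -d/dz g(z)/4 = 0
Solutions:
 g(z) = C1


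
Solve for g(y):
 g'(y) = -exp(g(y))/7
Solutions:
 g(y) = log(1/(C1 + y)) + log(7)


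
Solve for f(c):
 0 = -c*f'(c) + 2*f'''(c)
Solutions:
 f(c) = C1 + Integral(C2*airyai(2^(2/3)*c/2) + C3*airybi(2^(2/3)*c/2), c)


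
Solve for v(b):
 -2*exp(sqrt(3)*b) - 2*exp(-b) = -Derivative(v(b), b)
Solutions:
 v(b) = C1 + 2*sqrt(3)*exp(sqrt(3)*b)/3 - 2*exp(-b)


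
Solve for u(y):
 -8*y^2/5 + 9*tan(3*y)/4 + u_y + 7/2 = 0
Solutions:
 u(y) = C1 + 8*y^3/15 - 7*y/2 + 3*log(cos(3*y))/4


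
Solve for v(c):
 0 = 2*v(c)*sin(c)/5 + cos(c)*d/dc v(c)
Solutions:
 v(c) = C1*cos(c)^(2/5)


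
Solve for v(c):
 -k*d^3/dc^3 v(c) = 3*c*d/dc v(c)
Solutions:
 v(c) = C1 + Integral(C2*airyai(3^(1/3)*c*(-1/k)^(1/3)) + C3*airybi(3^(1/3)*c*(-1/k)^(1/3)), c)


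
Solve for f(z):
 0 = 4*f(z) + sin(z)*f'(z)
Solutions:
 f(z) = C1*(cos(z)^2 + 2*cos(z) + 1)/(cos(z)^2 - 2*cos(z) + 1)


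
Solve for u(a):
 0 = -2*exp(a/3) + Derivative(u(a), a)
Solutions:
 u(a) = C1 + 6*exp(a/3)


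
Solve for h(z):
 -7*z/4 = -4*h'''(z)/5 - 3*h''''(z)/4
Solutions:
 h(z) = C1 + C2*z + C3*z^2 + C4*exp(-16*z/15) + 35*z^4/384 - 175*z^3/512


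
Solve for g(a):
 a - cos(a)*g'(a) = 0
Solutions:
 g(a) = C1 + Integral(a/cos(a), a)


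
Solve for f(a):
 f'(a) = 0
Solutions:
 f(a) = C1


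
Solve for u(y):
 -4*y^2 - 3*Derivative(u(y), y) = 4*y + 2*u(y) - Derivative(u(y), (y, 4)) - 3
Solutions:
 u(y) = -2*y^2 + 4*y + (C1/sqrt(exp(sqrt(5)*y)) + C2*sqrt(exp(sqrt(5)*y)))*exp(y/2) + (C3*sin(sqrt(7)*y/2) + C4*cos(sqrt(7)*y/2))*exp(-y/2) - 9/2


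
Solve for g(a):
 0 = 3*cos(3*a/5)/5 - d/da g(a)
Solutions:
 g(a) = C1 + sin(3*a/5)


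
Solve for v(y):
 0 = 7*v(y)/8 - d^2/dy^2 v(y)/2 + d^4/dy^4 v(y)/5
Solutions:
 v(y) = (C1*sin(70^(1/4)*y*sin(atan(3*sqrt(5)/5)/2)/2) + C2*cos(70^(1/4)*y*sin(atan(3*sqrt(5)/5)/2)/2))*exp(-70^(1/4)*y*cos(atan(3*sqrt(5)/5)/2)/2) + (C3*sin(70^(1/4)*y*sin(atan(3*sqrt(5)/5)/2)/2) + C4*cos(70^(1/4)*y*sin(atan(3*sqrt(5)/5)/2)/2))*exp(70^(1/4)*y*cos(atan(3*sqrt(5)/5)/2)/2)


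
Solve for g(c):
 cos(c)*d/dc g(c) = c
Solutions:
 g(c) = C1 + Integral(c/cos(c), c)


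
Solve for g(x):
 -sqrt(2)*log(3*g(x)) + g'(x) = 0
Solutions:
 -sqrt(2)*Integral(1/(log(_y) + log(3)), (_y, g(x)))/2 = C1 - x


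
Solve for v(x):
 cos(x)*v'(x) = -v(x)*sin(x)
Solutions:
 v(x) = C1*cos(x)


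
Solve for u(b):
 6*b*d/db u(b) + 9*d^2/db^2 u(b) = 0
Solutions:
 u(b) = C1 + C2*erf(sqrt(3)*b/3)


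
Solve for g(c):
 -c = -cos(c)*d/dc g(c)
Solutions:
 g(c) = C1 + Integral(c/cos(c), c)


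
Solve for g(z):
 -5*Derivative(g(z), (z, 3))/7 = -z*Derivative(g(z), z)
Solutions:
 g(z) = C1 + Integral(C2*airyai(5^(2/3)*7^(1/3)*z/5) + C3*airybi(5^(2/3)*7^(1/3)*z/5), z)


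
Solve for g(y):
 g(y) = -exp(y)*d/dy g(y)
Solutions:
 g(y) = C1*exp(exp(-y))


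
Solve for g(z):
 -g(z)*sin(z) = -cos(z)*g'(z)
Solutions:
 g(z) = C1/cos(z)


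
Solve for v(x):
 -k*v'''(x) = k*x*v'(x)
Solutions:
 v(x) = C1 + Integral(C2*airyai(-x) + C3*airybi(-x), x)


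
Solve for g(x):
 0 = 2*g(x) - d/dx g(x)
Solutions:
 g(x) = C1*exp(2*x)


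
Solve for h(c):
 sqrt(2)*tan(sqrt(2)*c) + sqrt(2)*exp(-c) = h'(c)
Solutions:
 h(c) = C1 + log(tan(sqrt(2)*c)^2 + 1)/2 - sqrt(2)*exp(-c)


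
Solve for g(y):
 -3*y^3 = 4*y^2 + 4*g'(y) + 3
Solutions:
 g(y) = C1 - 3*y^4/16 - y^3/3 - 3*y/4


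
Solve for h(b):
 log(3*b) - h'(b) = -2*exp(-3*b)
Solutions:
 h(b) = C1 + b*log(b) + b*(-1 + log(3)) - 2*exp(-3*b)/3


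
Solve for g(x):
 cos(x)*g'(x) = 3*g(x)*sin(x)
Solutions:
 g(x) = C1/cos(x)^3


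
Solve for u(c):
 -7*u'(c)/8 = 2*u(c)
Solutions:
 u(c) = C1*exp(-16*c/7)


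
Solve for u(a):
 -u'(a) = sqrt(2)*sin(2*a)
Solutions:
 u(a) = C1 + sqrt(2)*cos(2*a)/2


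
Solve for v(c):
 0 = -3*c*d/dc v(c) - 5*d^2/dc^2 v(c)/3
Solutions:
 v(c) = C1 + C2*erf(3*sqrt(10)*c/10)


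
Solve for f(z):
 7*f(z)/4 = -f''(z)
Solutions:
 f(z) = C1*sin(sqrt(7)*z/2) + C2*cos(sqrt(7)*z/2)


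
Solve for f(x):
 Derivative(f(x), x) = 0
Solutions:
 f(x) = C1


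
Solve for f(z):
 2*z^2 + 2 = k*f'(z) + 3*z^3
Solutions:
 f(z) = C1 - 3*z^4/(4*k) + 2*z^3/(3*k) + 2*z/k


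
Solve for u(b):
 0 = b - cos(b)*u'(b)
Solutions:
 u(b) = C1 + Integral(b/cos(b), b)


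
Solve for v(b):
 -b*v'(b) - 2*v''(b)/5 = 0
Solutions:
 v(b) = C1 + C2*erf(sqrt(5)*b/2)


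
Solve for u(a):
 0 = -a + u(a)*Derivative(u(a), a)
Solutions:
 u(a) = -sqrt(C1 + a^2)
 u(a) = sqrt(C1 + a^2)


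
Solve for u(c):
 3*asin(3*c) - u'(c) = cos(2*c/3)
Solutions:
 u(c) = C1 + 3*c*asin(3*c) + sqrt(1 - 9*c^2) - 3*sin(2*c/3)/2


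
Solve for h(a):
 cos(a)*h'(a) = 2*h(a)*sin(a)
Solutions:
 h(a) = C1/cos(a)^2


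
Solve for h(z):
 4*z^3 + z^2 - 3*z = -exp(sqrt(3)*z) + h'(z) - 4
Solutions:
 h(z) = C1 + z^4 + z^3/3 - 3*z^2/2 + 4*z + sqrt(3)*exp(sqrt(3)*z)/3


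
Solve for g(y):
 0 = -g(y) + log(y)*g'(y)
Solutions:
 g(y) = C1*exp(li(y))


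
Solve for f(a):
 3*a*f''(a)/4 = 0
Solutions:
 f(a) = C1 + C2*a


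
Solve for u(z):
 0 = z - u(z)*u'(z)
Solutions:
 u(z) = -sqrt(C1 + z^2)
 u(z) = sqrt(C1 + z^2)


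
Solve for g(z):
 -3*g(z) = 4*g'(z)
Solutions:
 g(z) = C1*exp(-3*z/4)


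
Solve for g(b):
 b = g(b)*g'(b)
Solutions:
 g(b) = -sqrt(C1 + b^2)
 g(b) = sqrt(C1 + b^2)


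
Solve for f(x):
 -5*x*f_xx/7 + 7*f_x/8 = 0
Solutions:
 f(x) = C1 + C2*x^(89/40)


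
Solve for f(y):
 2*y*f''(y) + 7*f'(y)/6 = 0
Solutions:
 f(y) = C1 + C2*y^(5/12)


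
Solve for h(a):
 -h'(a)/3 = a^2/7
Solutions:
 h(a) = C1 - a^3/7


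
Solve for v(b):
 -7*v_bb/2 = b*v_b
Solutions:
 v(b) = C1 + C2*erf(sqrt(7)*b/7)


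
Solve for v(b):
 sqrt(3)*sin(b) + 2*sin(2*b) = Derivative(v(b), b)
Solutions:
 v(b) = C1 + 2*sin(b)^2 - sqrt(3)*cos(b)


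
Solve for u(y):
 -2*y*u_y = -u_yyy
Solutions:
 u(y) = C1 + Integral(C2*airyai(2^(1/3)*y) + C3*airybi(2^(1/3)*y), y)


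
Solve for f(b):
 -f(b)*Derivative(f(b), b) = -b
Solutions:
 f(b) = -sqrt(C1 + b^2)
 f(b) = sqrt(C1 + b^2)


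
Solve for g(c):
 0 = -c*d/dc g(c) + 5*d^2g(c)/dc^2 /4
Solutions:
 g(c) = C1 + C2*erfi(sqrt(10)*c/5)


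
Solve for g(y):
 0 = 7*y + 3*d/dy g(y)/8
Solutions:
 g(y) = C1 - 28*y^2/3


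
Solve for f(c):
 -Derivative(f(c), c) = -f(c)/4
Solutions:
 f(c) = C1*exp(c/4)


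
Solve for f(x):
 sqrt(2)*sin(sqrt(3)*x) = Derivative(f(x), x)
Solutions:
 f(x) = C1 - sqrt(6)*cos(sqrt(3)*x)/3


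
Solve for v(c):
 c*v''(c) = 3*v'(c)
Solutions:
 v(c) = C1 + C2*c^4


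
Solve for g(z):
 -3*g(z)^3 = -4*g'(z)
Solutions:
 g(z) = -sqrt(2)*sqrt(-1/(C1 + 3*z))
 g(z) = sqrt(2)*sqrt(-1/(C1 + 3*z))


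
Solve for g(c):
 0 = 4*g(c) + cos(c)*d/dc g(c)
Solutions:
 g(c) = C1*(sin(c)^2 - 2*sin(c) + 1)/(sin(c)^2 + 2*sin(c) + 1)


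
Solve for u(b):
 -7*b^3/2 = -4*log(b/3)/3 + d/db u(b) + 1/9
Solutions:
 u(b) = C1 - 7*b^4/8 + 4*b*log(b)/3 - 4*b*log(3)/3 - 13*b/9


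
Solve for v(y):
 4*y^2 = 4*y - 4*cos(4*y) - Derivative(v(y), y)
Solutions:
 v(y) = C1 - 4*y^3/3 + 2*y^2 - sin(4*y)


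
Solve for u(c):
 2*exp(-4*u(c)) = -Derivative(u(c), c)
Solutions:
 u(c) = log(-I*(C1 - 8*c)^(1/4))
 u(c) = log(I*(C1 - 8*c)^(1/4))
 u(c) = log(-(C1 - 8*c)^(1/4))
 u(c) = log(C1 - 8*c)/4


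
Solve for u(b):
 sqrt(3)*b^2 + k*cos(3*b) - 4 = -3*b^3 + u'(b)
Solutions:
 u(b) = C1 + 3*b^4/4 + sqrt(3)*b^3/3 - 4*b + k*sin(3*b)/3


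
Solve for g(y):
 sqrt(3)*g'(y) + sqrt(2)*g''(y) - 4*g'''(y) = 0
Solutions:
 g(y) = C1 + C2*exp(sqrt(2)*y*(1 - sqrt(1 + 8*sqrt(3)))/8) + C3*exp(sqrt(2)*y*(1 + sqrt(1 + 8*sqrt(3)))/8)


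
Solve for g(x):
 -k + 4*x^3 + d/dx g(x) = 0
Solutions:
 g(x) = C1 + k*x - x^4


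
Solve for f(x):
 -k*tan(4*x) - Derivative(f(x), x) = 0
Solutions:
 f(x) = C1 + k*log(cos(4*x))/4


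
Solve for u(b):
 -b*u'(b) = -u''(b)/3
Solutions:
 u(b) = C1 + C2*erfi(sqrt(6)*b/2)


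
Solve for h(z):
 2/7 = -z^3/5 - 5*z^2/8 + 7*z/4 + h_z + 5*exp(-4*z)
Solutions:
 h(z) = C1 + z^4/20 + 5*z^3/24 - 7*z^2/8 + 2*z/7 + 5*exp(-4*z)/4


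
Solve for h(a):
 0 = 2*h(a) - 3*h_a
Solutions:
 h(a) = C1*exp(2*a/3)


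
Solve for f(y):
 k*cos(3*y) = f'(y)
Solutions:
 f(y) = C1 + k*sin(3*y)/3


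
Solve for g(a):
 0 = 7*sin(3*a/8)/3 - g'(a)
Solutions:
 g(a) = C1 - 56*cos(3*a/8)/9


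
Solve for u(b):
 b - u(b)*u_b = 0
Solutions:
 u(b) = -sqrt(C1 + b^2)
 u(b) = sqrt(C1 + b^2)


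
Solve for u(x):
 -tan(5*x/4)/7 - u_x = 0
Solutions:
 u(x) = C1 + 4*log(cos(5*x/4))/35


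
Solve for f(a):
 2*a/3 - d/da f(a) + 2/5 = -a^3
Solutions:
 f(a) = C1 + a^4/4 + a^2/3 + 2*a/5


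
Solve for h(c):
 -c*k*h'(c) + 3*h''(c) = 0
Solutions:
 h(c) = Piecewise((-sqrt(6)*sqrt(pi)*C1*erf(sqrt(6)*c*sqrt(-k)/6)/(2*sqrt(-k)) - C2, (k > 0) | (k < 0)), (-C1*c - C2, True))


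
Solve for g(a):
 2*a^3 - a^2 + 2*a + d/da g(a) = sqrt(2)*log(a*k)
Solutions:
 g(a) = C1 - a^4/2 + a^3/3 - a^2 + sqrt(2)*a*log(a*k) - sqrt(2)*a


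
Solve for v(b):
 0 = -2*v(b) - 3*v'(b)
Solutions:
 v(b) = C1*exp(-2*b/3)


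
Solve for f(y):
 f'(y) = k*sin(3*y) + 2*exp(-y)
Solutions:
 f(y) = C1 - k*cos(3*y)/3 - 2*exp(-y)


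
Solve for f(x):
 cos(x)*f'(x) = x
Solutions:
 f(x) = C1 + Integral(x/cos(x), x)


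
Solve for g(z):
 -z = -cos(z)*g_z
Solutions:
 g(z) = C1 + Integral(z/cos(z), z)


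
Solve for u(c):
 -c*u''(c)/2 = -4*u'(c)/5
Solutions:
 u(c) = C1 + C2*c^(13/5)


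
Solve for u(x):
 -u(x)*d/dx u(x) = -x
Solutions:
 u(x) = -sqrt(C1 + x^2)
 u(x) = sqrt(C1 + x^2)


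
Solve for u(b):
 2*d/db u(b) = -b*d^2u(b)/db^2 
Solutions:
 u(b) = C1 + C2/b


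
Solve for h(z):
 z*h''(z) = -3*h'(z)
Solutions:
 h(z) = C1 + C2/z^2


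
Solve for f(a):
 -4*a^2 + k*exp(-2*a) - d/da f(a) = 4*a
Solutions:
 f(a) = C1 - 4*a^3/3 - 2*a^2 - k*exp(-2*a)/2


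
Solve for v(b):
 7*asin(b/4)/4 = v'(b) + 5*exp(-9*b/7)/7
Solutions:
 v(b) = C1 + 7*b*asin(b/4)/4 + 7*sqrt(16 - b^2)/4 + 5*exp(-9*b/7)/9


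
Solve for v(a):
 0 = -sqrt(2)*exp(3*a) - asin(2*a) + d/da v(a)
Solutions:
 v(a) = C1 + a*asin(2*a) + sqrt(1 - 4*a^2)/2 + sqrt(2)*exp(3*a)/3


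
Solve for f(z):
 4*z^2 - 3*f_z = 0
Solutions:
 f(z) = C1 + 4*z^3/9


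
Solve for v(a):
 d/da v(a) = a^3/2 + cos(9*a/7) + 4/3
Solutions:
 v(a) = C1 + a^4/8 + 4*a/3 + 7*sin(9*a/7)/9


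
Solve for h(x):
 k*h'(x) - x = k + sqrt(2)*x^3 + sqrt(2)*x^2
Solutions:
 h(x) = C1 + x + sqrt(2)*x^4/(4*k) + sqrt(2)*x^3/(3*k) + x^2/(2*k)


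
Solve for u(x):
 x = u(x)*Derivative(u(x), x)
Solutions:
 u(x) = -sqrt(C1 + x^2)
 u(x) = sqrt(C1 + x^2)


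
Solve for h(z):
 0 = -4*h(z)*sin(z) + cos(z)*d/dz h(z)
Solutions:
 h(z) = C1/cos(z)^4


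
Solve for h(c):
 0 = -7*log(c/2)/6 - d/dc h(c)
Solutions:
 h(c) = C1 - 7*c*log(c)/6 + 7*c*log(2)/6 + 7*c/6


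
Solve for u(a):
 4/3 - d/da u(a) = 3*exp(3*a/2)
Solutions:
 u(a) = C1 + 4*a/3 - 2*exp(3*a/2)


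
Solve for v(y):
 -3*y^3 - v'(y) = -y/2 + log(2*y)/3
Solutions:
 v(y) = C1 - 3*y^4/4 + y^2/4 - y*log(y)/3 - y*log(2)/3 + y/3


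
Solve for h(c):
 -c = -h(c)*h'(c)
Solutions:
 h(c) = -sqrt(C1 + c^2)
 h(c) = sqrt(C1 + c^2)


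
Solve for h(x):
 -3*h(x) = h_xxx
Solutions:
 h(x) = C3*exp(-3^(1/3)*x) + (C1*sin(3^(5/6)*x/2) + C2*cos(3^(5/6)*x/2))*exp(3^(1/3)*x/2)


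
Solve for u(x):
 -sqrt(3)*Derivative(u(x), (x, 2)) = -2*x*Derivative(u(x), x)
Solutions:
 u(x) = C1 + C2*erfi(3^(3/4)*x/3)


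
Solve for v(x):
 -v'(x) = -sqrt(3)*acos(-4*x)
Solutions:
 v(x) = C1 + sqrt(3)*(x*acos(-4*x) + sqrt(1 - 16*x^2)/4)


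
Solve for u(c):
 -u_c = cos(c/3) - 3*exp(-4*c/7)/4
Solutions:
 u(c) = C1 - 3*sin(c/3) - 21*exp(-4*c/7)/16


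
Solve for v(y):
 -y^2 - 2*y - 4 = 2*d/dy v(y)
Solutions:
 v(y) = C1 - y^3/6 - y^2/2 - 2*y


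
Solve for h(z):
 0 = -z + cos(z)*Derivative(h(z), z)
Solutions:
 h(z) = C1 + Integral(z/cos(z), z)


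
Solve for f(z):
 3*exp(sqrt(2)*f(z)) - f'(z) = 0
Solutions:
 f(z) = sqrt(2)*(2*log(-1/(C1 + 3*z)) - log(2))/4


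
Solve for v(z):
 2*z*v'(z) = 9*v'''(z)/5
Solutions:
 v(z) = C1 + Integral(C2*airyai(30^(1/3)*z/3) + C3*airybi(30^(1/3)*z/3), z)


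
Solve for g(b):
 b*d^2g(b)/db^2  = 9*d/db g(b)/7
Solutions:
 g(b) = C1 + C2*b^(16/7)


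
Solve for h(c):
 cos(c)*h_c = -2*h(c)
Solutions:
 h(c) = C1*(sin(c) - 1)/(sin(c) + 1)


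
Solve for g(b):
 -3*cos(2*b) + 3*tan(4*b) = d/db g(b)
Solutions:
 g(b) = C1 - 3*log(cos(4*b))/4 - 3*sin(2*b)/2


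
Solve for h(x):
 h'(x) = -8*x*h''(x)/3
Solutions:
 h(x) = C1 + C2*x^(5/8)


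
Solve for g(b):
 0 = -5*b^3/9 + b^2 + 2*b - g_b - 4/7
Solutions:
 g(b) = C1 - 5*b^4/36 + b^3/3 + b^2 - 4*b/7


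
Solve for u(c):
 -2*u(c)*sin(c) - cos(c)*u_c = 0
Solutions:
 u(c) = C1*cos(c)^2


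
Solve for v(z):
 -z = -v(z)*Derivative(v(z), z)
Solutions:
 v(z) = -sqrt(C1 + z^2)
 v(z) = sqrt(C1 + z^2)


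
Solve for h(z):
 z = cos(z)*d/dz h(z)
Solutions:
 h(z) = C1 + Integral(z/cos(z), z)


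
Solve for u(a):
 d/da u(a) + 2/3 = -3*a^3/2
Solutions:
 u(a) = C1 - 3*a^4/8 - 2*a/3


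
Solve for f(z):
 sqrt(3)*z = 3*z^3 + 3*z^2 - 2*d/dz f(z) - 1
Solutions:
 f(z) = C1 + 3*z^4/8 + z^3/2 - sqrt(3)*z^2/4 - z/2


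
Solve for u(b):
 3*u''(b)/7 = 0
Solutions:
 u(b) = C1 + C2*b


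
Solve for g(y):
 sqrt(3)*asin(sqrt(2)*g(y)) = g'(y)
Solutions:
 Integral(1/asin(sqrt(2)*_y), (_y, g(y))) = C1 + sqrt(3)*y


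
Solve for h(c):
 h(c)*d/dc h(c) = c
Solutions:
 h(c) = -sqrt(C1 + c^2)
 h(c) = sqrt(C1 + c^2)


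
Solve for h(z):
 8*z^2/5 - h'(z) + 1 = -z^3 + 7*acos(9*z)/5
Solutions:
 h(z) = C1 + z^4/4 + 8*z^3/15 - 7*z*acos(9*z)/5 + z + 7*sqrt(1 - 81*z^2)/45


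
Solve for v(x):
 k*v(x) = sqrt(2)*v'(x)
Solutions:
 v(x) = C1*exp(sqrt(2)*k*x/2)


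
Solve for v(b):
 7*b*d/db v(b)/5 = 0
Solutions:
 v(b) = C1


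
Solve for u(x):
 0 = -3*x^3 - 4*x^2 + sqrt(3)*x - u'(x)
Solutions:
 u(x) = C1 - 3*x^4/4 - 4*x^3/3 + sqrt(3)*x^2/2


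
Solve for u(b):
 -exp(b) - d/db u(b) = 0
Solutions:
 u(b) = C1 - exp(b)


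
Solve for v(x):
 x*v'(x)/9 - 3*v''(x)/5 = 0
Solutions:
 v(x) = C1 + C2*erfi(sqrt(30)*x/18)


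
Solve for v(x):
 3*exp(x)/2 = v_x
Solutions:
 v(x) = C1 + 3*exp(x)/2


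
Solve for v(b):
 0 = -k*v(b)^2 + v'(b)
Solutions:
 v(b) = -1/(C1 + b*k)


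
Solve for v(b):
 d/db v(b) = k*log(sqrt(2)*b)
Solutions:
 v(b) = C1 + b*k*log(b) - b*k + b*k*log(2)/2


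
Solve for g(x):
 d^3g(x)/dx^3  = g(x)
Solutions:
 g(x) = C3*exp(x) + (C1*sin(sqrt(3)*x/2) + C2*cos(sqrt(3)*x/2))*exp(-x/2)


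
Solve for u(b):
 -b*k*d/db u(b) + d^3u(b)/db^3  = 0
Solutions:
 u(b) = C1 + Integral(C2*airyai(b*k^(1/3)) + C3*airybi(b*k^(1/3)), b)


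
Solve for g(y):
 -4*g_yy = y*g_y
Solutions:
 g(y) = C1 + C2*erf(sqrt(2)*y/4)


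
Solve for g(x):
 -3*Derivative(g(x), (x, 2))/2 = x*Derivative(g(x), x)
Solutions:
 g(x) = C1 + C2*erf(sqrt(3)*x/3)


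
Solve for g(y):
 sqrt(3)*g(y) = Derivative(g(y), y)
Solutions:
 g(y) = C1*exp(sqrt(3)*y)


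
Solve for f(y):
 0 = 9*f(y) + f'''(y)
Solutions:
 f(y) = C3*exp(-3^(2/3)*y) + (C1*sin(3*3^(1/6)*y/2) + C2*cos(3*3^(1/6)*y/2))*exp(3^(2/3)*y/2)


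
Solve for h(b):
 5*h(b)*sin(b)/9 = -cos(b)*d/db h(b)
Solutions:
 h(b) = C1*cos(b)^(5/9)


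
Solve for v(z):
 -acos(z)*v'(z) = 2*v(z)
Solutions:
 v(z) = C1*exp(-2*Integral(1/acos(z), z))


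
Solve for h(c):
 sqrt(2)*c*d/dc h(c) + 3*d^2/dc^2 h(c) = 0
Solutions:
 h(c) = C1 + C2*erf(2^(3/4)*sqrt(3)*c/6)


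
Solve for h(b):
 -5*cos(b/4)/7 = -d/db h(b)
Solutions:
 h(b) = C1 + 20*sin(b/4)/7


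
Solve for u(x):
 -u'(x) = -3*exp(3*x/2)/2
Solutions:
 u(x) = C1 + exp(3*x/2)


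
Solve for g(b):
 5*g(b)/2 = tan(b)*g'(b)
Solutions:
 g(b) = C1*sin(b)^(5/2)


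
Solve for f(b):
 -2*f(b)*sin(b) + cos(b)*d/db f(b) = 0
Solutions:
 f(b) = C1/cos(b)^2


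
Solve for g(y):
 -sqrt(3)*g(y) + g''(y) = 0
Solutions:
 g(y) = C1*exp(-3^(1/4)*y) + C2*exp(3^(1/4)*y)


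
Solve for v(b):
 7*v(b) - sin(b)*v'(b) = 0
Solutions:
 v(b) = C1*sqrt(cos(b) - 1)*(cos(b)^3 - 3*cos(b)^2 + 3*cos(b) - 1)/(sqrt(cos(b) + 1)*(cos(b)^3 + 3*cos(b)^2 + 3*cos(b) + 1))
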